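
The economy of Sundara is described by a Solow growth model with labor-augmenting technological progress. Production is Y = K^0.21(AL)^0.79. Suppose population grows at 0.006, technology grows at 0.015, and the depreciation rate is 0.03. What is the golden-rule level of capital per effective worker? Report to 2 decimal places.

k_gold ≈ 6.00

Capital per effective worker breaks even when investment replaces (n + g + δ)·k; here n + g + δ = 0.051.
At the golden rule the marginal product of capital equals n+g+δ: 0.21·k^(0.21−1) = 0.051. Solving, k_gold = (0.21/0.051)^(1/0.79) ≈ 5.9984.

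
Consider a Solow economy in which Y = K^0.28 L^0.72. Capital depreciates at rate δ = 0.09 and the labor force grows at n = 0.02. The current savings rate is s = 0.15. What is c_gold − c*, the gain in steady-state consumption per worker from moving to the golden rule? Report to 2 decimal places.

n + δ = 0.02 + 0.09 = 0.11.
Current steady state (s = 0.15): k* = (0.15/0.11)^(1/0.72) ≈ 1.5384, y* = 1.5384^0.28 ≈ 1.1282, c* = (1−0.15)·1.1282 ≈ 0.9590.
At the golden rule the marginal product of capital equals n+δ: 0.28·k^(0.28−1) = 0.11. Solving, k_gold = (0.28/0.11)^(1/0.72) ≈ 3.6607.
y_gold = 3.6607^0.28 ≈ 1.4381, c_gold = y_gold − 0.11·k_gold ≈ 1.0355.
Gain: Δc = 1.0355 − 0.9590 ≈ 0.0765.

Δc ≈ 0.08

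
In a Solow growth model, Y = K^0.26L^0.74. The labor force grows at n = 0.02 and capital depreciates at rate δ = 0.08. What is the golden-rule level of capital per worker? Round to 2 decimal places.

n + δ = 0.02 + 0.08 = 0.1.
Setting f'(k) = n+δ gives 0.26·k^(0.26−1) = 0.1, hence k_gold = (0.26/0.1)^(1/0.74) ≈ 3.6373.

k_gold ≈ 3.64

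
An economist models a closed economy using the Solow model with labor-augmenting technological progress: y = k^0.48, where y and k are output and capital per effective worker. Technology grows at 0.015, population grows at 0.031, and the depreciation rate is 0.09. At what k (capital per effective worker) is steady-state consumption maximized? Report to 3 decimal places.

n + g + δ = 0.031 + 0.015 + 0.09 = 0.136.
At the golden rule the marginal product of capital equals n+g+δ: 0.48·k^(0.48−1) = 0.136. Solving, k_gold = (0.48/0.136)^(1/0.52) ≈ 11.3051.

k_gold ≈ 11.305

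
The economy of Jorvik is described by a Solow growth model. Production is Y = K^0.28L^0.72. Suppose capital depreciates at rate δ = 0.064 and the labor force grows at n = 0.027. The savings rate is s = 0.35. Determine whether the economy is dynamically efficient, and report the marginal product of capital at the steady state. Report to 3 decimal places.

The effective depreciation rate is n + δ = 0.027 + 0.064 = 0.091.
Steady-state k*: s·k^0.28 = 0.091·k gives k* = (0.35/0.091)^(1/0.72) ≈ 6.4944.
MPK = 0.28·6.4944^(-0.72) ≈ 0.0728.
MPK < n+δ = 0.091, so the economy is dynamically inefficient (over-saving).

dynamically inefficient; MPK ≈ 0.073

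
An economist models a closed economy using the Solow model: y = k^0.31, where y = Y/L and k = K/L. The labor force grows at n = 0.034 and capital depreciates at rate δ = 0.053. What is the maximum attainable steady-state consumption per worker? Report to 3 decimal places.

Capital per worker breaks even when investment replaces (n + δ)·k; here n + δ = 0.087.
Golden rule sets MPK = n+δ: 0.31·k^(0.31−1) = 0.087, so k_gold = (0.31/0.087)^(1/0.69) ≈ 6.3063.
y_gold = 6.3063^0.31 ≈ 1.7698.
c_gold = y_gold − (n+δ)·k_gold = 1.7698 − 0.087·6.3063 ≈ 1.2212.

c_gold ≈ 1.221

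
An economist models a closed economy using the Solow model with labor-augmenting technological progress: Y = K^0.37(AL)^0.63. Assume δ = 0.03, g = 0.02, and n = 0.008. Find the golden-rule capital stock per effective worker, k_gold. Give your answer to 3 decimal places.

k_gold ≈ 18.942

Capital per effective worker breaks even when investment replaces (n + g + δ)·k; here n + g + δ = 0.058.
Maximizing c = f(k) − (n+g+δ)·k gives f'(k) = n+g+δ, i.e. 0.37·k^(0.37−1) = 0.058, so k_gold = (0.37/0.058)^(1/0.63) ≈ 18.9417.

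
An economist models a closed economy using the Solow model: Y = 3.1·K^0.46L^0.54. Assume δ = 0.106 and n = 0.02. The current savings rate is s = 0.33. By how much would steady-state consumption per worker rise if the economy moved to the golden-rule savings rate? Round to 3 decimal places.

Δc ≈ 0.860

Capital per worker breaks even when investment replaces (n + δ)·k; here n + δ = 0.126.
Current steady state (s = 0.33): k* = (0.33·3.1/0.126)^(1/0.54) ≈ 48.3358, y* = 3.1·48.3358^0.46 ≈ 18.4555, c* = (1−0.33)·18.4555 ≈ 12.3652.
Golden rule sets MPK = n+δ: 0.46·3.1·k^(0.46−1) = 0.126, so k_gold = (0.46·3.1/0.126)^(1/0.54) ≈ 89.4102.
y_gold = 3.1·89.4102^0.46 ≈ 24.4906, c_gold = y_gold − 0.126·k_gold ≈ 13.2249.
Gain: Δc = 13.2249 − 12.3652 ≈ 0.8598.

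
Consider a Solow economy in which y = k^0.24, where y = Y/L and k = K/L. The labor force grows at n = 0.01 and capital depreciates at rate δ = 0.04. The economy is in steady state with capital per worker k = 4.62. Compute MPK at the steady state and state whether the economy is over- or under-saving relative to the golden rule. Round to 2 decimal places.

under-saving; MPK ≈ 0.08

Capital per worker breaks even when investment replaces (n + δ)·k; here n + δ = 0.05.
MPK = 0.24·k^(0.24−1) = 0.24·4.62^(-0.76) ≈ 0.0750.
MPK > 0.05, so the economy is dynamically efficient (under-saving).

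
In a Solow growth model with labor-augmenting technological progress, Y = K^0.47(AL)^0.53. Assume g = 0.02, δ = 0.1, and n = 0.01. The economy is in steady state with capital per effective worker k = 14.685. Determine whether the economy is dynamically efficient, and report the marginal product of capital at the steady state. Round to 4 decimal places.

Capital per effective worker breaks even when investment replaces (n + g + δ)·k; here n + g + δ = 0.13.
MPK = 0.47·k^(0.47−1) = 0.47·14.685^(-0.53) ≈ 0.1132.
MPK < 0.13, so the economy is dynamically inefficient (over-saving).

dynamically inefficient; MPK ≈ 0.1132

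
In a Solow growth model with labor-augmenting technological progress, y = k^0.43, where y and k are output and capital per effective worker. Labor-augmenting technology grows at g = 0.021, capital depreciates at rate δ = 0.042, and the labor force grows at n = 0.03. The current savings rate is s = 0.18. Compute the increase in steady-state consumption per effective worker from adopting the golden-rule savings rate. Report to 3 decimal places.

n + g + δ = 0.03 + 0.021 + 0.042 = 0.093.
Current steady state (s = 0.18): k* = (0.18/0.093)^(1/0.57) ≈ 3.1852, y* = 3.1852^0.43 ≈ 1.6457, c* = (1−0.18)·1.6457 ≈ 1.3495.
Maximizing c = f(k) − (n+g+δ)·k gives f'(k) = n+g+δ, i.e. 0.43·k^(0.43−1) = 0.093, so k_gold = (0.43/0.093)^(1/0.57) ≈ 14.6771.
y_gold = 14.6771^0.43 ≈ 3.1744, c_gold = y_gold − 0.093·k_gold ≈ 1.8094.
Gain: Δc = 1.8094 − 1.3495 ≈ 0.4599.

Δc ≈ 0.460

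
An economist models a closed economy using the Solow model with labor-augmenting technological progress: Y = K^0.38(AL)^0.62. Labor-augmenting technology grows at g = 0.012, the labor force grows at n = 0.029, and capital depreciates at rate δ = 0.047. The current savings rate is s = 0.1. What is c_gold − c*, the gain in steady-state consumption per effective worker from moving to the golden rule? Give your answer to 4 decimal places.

Δc ≈ 0.5464

Break-even investment rate: n + g + δ = 0.029 + 0.012 + 0.047 = 0.088.
Current steady state (s = 0.1): k* = (0.1/0.088)^(1/0.62) ≈ 1.2290, y* = 1.2290^0.38 ≈ 1.0815, c* = (1−0.1)·1.0815 ≈ 0.9734.
At the golden rule the marginal product of capital equals n+g+δ: 0.38·k^(0.38−1) = 0.088. Solving, k_gold = (0.38/0.088)^(1/0.62) ≈ 10.5847.
y_gold = 10.5847^0.38 ≈ 2.4512, c_gold = y_gold − 0.088·k_gold ≈ 1.5197.
Gain: Δc = 1.5197 − 0.9734 ≈ 0.5464.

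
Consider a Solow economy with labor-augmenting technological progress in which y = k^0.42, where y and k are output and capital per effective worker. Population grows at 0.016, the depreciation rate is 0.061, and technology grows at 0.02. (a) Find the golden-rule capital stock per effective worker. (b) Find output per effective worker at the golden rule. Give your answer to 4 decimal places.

(a) k_gold ≈ 12.5134; (b) y_gold ≈ 2.8900

Capital per effective worker breaks even when investment replaces (n + g + δ)·k; here n + g + δ = 0.097.
Maximizing c = f(k) − (n+g+δ)·k gives f'(k) = n+g+δ, i.e. 0.42·k^(0.42−1) = 0.097, so k_gold = (0.42/0.097)^(1/0.58) ≈ 12.5134.
y_gold = 12.5134^0.42 ≈ 2.8900.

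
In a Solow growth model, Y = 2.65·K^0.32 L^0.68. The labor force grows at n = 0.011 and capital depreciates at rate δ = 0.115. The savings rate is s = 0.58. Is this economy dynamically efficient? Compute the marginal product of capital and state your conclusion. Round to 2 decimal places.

The effective depreciation rate is n + δ = 0.011 + 0.115 = 0.126.
Steady-state k*: s·A·k^0.32 = 0.126·k gives k* = (0.58·2.65/0.126)^(1/0.68) ≈ 39.5827.
MPK = 0.32·2.65·39.5827^(-0.68) ≈ 0.0695.
MPK < n+δ = 0.126, so the economy is dynamically inefficient (over-saving).

dynamically inefficient; MPK ≈ 0.07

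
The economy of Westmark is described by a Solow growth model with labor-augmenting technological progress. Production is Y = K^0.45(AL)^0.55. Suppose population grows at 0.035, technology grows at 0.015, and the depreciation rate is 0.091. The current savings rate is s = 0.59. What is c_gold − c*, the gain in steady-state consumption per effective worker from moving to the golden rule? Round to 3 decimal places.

Δc ≈ 0.099

Break-even investment rate: n + g + δ = 0.035 + 0.015 + 0.091 = 0.141.
Current steady state (s = 0.59): k* = (0.59/0.141)^(1/0.55) ≈ 13.4971, y* = 13.4971^0.45 ≈ 3.2256, c* = (1−0.59)·3.2256 ≈ 1.3225.
Golden rule sets MPK = n+g+δ: 0.45·k^(0.45−1) = 0.141, so k_gold = (0.45/0.141)^(1/0.55) ≈ 8.2481.
y_gold = 8.2481^0.45 ≈ 2.5844, c_gold = y_gold − 0.141·k_gold ≈ 1.4214.
Gain: Δc = 1.4214 − 1.3225 ≈ 0.0989.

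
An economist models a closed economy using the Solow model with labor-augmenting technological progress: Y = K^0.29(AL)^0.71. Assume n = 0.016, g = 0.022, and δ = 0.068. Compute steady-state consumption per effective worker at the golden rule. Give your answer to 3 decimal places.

c_gold ≈ 1.071

Capital per effective worker breaks even when investment replaces (n + g + δ)·k; here n + g + δ = 0.106.
Setting f'(k) = n+g+δ gives 0.29·k^(0.29−1) = 0.106, hence k_gold = (0.29/0.106)^(1/0.71) ≈ 4.1269.
y_gold = 4.1269^0.29 ≈ 1.5084.
c_gold = y_gold − (n+g+δ)·k_gold = 1.5084 − 0.106·4.1269 ≈ 1.0710.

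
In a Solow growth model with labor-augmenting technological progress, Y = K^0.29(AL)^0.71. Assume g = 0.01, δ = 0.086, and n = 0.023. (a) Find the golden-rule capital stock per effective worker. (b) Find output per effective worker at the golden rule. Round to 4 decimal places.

Break-even investment rate: n + g + δ = 0.023 + 0.01 + 0.086 = 0.119.
Maximizing c = f(k) − (n+g+δ)·k gives f'(k) = n+g+δ, i.e. 0.29·k^(0.29−1) = 0.119, so k_gold = (0.29/0.119)^(1/0.71) ≈ 3.5064.
y_gold = 3.5064^0.29 ≈ 1.4388.

(a) k_gold ≈ 3.5064; (b) y_gold ≈ 1.4388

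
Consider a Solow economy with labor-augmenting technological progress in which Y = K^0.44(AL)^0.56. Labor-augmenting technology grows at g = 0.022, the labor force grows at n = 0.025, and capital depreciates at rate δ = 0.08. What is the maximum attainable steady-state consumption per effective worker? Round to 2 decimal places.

n + g + δ = 0.025 + 0.022 + 0.08 = 0.127.
Maximizing c = f(k) − (n+g+δ)·k gives f'(k) = n+g+δ, i.e. 0.44·k^(0.44−1) = 0.127, so k_gold = (0.44/0.127)^(1/0.56) ≈ 9.1973.
y_gold = 9.1973^0.44 ≈ 2.6547.
c_gold = y_gold − (n+g+δ)·k_gold = 2.6547 − 0.127·9.1973 ≈ 1.4866.

c_gold ≈ 1.49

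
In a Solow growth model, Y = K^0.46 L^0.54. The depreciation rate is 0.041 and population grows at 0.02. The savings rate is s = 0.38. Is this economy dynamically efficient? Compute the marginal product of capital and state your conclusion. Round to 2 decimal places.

dynamically efficient; MPK ≈ 0.07

n + δ = 0.02 + 0.041 = 0.061.
Steady-state k*: s·k^0.46 = 0.061·k gives k* = (0.38/0.061)^(1/0.54) ≈ 29.5945.
MPK = 0.46·29.5945^(-0.54) ≈ 0.0738.
MPK > n+δ = 0.061, so the economy is dynamically efficient (under-saving).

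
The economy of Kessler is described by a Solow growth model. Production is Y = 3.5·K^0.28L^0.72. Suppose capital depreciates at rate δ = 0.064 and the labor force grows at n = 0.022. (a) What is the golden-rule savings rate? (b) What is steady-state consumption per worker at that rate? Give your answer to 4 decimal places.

The effective depreciation rate is n + δ = 0.022 + 0.064 = 0.086.
For Cobb-Douglas, s_gold equals capital's share: s_gold = 0.28.
At the golden rule the marginal product of capital equals n+δ: 0.28·3.5·k^(0.28−1) = 0.086. Solving, k_gold = (0.28·3.5/0.086)^(1/0.72) ≈ 29.3547.
y_gold = 3.5·29.3547^0.28 ≈ 9.0161; c_gold = (1−0.28)·y_gold ≈ 6.4916.

(a) s_gold = 0.2800; (b) c_gold ≈ 6.4916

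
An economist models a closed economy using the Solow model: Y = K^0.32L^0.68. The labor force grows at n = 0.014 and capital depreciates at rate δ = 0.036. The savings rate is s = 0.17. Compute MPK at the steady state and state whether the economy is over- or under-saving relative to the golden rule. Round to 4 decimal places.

Break-even investment rate: n + δ = 0.014 + 0.036 = 0.05.
Steady-state k*: s·k^0.32 = 0.05·k gives k* = (0.17/0.05)^(1/0.68) ≈ 6.0476.
MPK = 0.32·6.0476^(-0.68) ≈ 0.0941.
MPK > n+δ = 0.05, so the economy is dynamically efficient (under-saving).

under-saving; MPK ≈ 0.0941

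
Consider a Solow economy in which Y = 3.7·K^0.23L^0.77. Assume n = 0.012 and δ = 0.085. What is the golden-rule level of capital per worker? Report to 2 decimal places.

k_gold ≈ 16.78

Break-even investment rate: n + δ = 0.012 + 0.085 = 0.097.
At the golden rule the marginal product of capital equals n+δ: 0.23·3.7·k^(0.23−1) = 0.097. Solving, k_gold = (0.23·3.7/0.097)^(1/0.77) ≈ 16.7834.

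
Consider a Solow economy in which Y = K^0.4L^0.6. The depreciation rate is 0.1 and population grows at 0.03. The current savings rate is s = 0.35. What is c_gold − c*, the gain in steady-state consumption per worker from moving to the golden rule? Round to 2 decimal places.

Δc ≈ 0.01

Break-even investment rate: n + δ = 0.03 + 0.1 = 0.13.
Current steady state (s = 0.35): k* = (0.35/0.13)^(1/0.6) ≈ 5.2104, y* = 5.2104^0.4 ≈ 1.9353, c* = (1−0.35)·1.9353 ≈ 1.2579.
Golden rule sets MPK = n+δ: 0.4·k^(0.4−1) = 0.13, so k_gold = (0.4/0.13)^(1/0.6) ≈ 6.5092.
y_gold = 6.5092^0.4 ≈ 2.1155, c_gold = y_gold − 0.13·k_gold ≈ 1.2693.
Gain: Δc = 1.2693 − 1.2579 ≈ 0.0113.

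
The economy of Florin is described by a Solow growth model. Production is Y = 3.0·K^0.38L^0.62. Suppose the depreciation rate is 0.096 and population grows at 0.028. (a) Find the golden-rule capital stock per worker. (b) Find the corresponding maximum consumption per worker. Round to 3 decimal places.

(a) k_gold ≈ 35.810; (b) c_gold ≈ 7.245

Capital per worker breaks even when investment replaces (n + δ)·k; here n + δ = 0.124.
At the golden rule the marginal product of capital equals n+δ: 0.38·3.0·k^(0.38−1) = 0.124. Solving, k_gold = (0.38·3.0/0.124)^(1/0.62) ≈ 35.8101.
y_gold = 3.0·35.8101^0.38 ≈ 11.6854; c_gold = y_gold − 0.124·k_gold ≈ 7.2449.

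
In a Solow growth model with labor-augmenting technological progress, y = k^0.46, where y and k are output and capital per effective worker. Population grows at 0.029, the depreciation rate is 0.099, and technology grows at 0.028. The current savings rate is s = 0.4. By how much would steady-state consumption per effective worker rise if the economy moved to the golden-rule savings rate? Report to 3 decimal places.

Δc ≈ 0.018

The effective depreciation rate is n + g + δ = 0.029 + 0.028 + 0.099 = 0.156.
Current steady state (s = 0.4): k* = (0.4/0.156)^(1/0.54) ≈ 5.7186, y* = 5.7186^0.46 ≈ 2.2302, c* = (1−0.4)·2.2302 ≈ 1.3381.
Golden rule sets MPK = n+g+δ: 0.46·k^(0.46−1) = 0.156, so k_gold = (0.46/0.156)^(1/0.54) ≈ 7.4078.
y_gold = 7.4078^0.46 ≈ 2.5122, c_gold = y_gold − 0.156·k_gold ≈ 1.3566.
Gain: Δc = 1.3566 − 1.3381 ≈ 0.0185.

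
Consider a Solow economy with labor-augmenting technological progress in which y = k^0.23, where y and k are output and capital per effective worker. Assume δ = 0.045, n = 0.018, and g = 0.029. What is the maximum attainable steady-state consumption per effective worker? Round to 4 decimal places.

n + g + δ = 0.018 + 0.029 + 0.045 = 0.092.
Maximizing c = f(k) − (n+g+δ)·k gives f'(k) = n+g+δ, i.e. 0.23·k^(0.23−1) = 0.092, so k_gold = (0.23/0.092)^(1/0.77) ≈ 3.2870.
y_gold = 3.2870^0.23 ≈ 1.3148.
c_gold = y_gold − (n+g+δ)·k_gold = 1.3148 − 0.092·3.2870 ≈ 1.0124.

c_gold ≈ 1.0124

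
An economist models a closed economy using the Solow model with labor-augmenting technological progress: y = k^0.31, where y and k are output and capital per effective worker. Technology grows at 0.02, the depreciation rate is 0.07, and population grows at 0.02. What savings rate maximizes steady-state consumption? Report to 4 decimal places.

s_gold = 0.3100

The effective depreciation rate is n + g + δ = 0.02 + 0.02 + 0.07 = 0.11.
At the golden rule MPK = n+g+δ, and in any Cobb-Douglas steady state s = (n+g+δ)·k/y = MPK·k/y = capital's share 0.31.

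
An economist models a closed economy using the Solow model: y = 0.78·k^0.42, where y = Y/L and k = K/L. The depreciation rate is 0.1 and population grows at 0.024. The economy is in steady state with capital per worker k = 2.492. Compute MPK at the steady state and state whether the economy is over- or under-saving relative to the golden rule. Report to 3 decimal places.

Capital per worker breaks even when investment replaces (n + δ)·k; here n + δ = 0.124.
MPK = 0.42·0.78·k^(0.42−1) = 0.42·0.78·2.492^(-0.58) ≈ 0.1929.
MPK > 0.124, so the economy is dynamically efficient (under-saving).

under-saving; MPK ≈ 0.193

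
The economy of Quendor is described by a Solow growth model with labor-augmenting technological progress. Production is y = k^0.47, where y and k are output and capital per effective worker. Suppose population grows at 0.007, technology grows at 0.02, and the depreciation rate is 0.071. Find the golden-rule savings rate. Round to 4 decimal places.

s_gold = 0.4700

n + g + δ = 0.007 + 0.02 + 0.071 = 0.098.
At the golden rule MPK = n+g+δ, and in any Cobb-Douglas steady state s = (n+g+δ)·k/y = MPK·k/y = capital's share 0.47.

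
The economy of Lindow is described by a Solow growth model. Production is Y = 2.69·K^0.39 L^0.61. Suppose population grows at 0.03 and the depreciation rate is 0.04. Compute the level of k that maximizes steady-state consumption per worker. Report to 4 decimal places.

The effective depreciation rate is n + δ = 0.03 + 0.04 = 0.07.
Maximizing c = f(k) − (n+δ)·k gives f'(k) = n+δ, i.e. 0.39·2.69·k^(0.39−1) = 0.07, so k_gold = (0.39·2.69/0.07)^(1/0.61) ≈ 84.6073.

k_gold ≈ 84.6073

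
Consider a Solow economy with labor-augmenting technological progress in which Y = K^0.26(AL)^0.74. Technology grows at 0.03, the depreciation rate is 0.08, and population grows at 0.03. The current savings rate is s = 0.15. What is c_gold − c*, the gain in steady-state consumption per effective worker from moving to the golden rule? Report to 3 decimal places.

Δc ≈ 0.049

Capital per effective worker breaks even when investment replaces (n + g + δ)·k; here n + g + δ = 0.14.
Current steady state (s = 0.15): k* = (0.15/0.14)^(1/0.74) ≈ 1.0977, y* = 1.0977^0.26 ≈ 1.0245, c* = (1−0.15)·1.0245 ≈ 0.8709.
Setting f'(k) = n+g+δ gives 0.26·k^(0.26−1) = 0.14, hence k_gold = (0.26/0.14)^(1/0.74) ≈ 2.3084.
y_gold = 2.3084^0.26 ≈ 1.2430, c_gold = y_gold − 0.14·k_gold ≈ 0.9198.
Gain: Δc = 0.9198 − 0.8709 ≈ 0.0489.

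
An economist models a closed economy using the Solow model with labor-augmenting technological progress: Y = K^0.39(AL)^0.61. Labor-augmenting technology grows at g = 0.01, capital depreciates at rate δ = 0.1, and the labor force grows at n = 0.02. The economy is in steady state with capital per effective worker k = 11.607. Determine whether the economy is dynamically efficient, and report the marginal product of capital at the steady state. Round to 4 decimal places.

The effective depreciation rate is n + g + δ = 0.02 + 0.01 + 0.1 = 0.13.
MPK = 0.39·k^(0.39−1) = 0.39·11.607^(-0.61) ≈ 0.0874.
MPK < 0.13, so the economy is dynamically inefficient (over-saving).

dynamically inefficient; MPK ≈ 0.0874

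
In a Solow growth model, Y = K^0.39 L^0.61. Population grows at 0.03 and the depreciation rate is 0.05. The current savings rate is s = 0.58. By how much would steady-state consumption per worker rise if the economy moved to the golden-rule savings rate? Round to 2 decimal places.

n + δ = 0.03 + 0.05 = 0.08.
Current steady state (s = 0.58): k* = (0.58/0.08)^(1/0.61) ≈ 25.7271, y* = 25.7271^0.39 ≈ 3.5486, c* = (1−0.58)·3.5486 ≈ 1.4904.
Maximizing c = f(k) − (n+δ)·k gives f'(k) = n+δ, i.e. 0.39·k^(0.39−1) = 0.08, so k_gold = (0.39/0.08)^(1/0.61) ≈ 13.4223.
y_gold = 13.4223^0.39 ≈ 2.7533, c_gold = y_gold − 0.08·k_gold ≈ 1.6795.
Gain: Δc = 1.6795 − 1.4904 ≈ 0.1891.

Δc ≈ 0.19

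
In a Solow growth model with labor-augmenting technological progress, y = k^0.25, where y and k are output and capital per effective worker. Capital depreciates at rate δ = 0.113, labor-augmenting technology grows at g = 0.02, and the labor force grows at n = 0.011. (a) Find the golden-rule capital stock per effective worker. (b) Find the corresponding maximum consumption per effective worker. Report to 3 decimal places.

Capital per effective worker breaks even when investment replaces (n + g + δ)·k; here n + g + δ = 0.144.
Setting f'(k) = n+g+δ gives 0.25·k^(0.25−1) = 0.144, hence k_gold = (0.25/0.144)^(1/0.75) ≈ 2.0866.
y_gold = 2.0866^0.25 ≈ 1.2019; c_gold = y_gold − 0.144·k_gold ≈ 0.9014.

(a) k_gold ≈ 2.087; (b) c_gold ≈ 0.901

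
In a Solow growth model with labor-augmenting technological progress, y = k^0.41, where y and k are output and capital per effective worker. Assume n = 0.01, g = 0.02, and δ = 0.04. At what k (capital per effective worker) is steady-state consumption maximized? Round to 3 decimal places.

k_gold ≈ 20.006

The effective depreciation rate is n + g + δ = 0.01 + 0.02 + 0.04 = 0.07.
At the golden rule the marginal product of capital equals n+g+δ: 0.41·k^(0.41−1) = 0.07. Solving, k_gold = (0.41/0.07)^(1/0.59) ≈ 20.0061.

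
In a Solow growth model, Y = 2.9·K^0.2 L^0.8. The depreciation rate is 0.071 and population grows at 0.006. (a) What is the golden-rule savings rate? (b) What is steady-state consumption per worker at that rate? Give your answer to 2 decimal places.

The effective depreciation rate is n + δ = 0.006 + 0.071 = 0.077.
For Cobb-Douglas, s_gold equals capital's share: s_gold = 0.2.
Golden rule sets MPK = n+δ: 0.2·2.9·k^(0.2−1) = 0.077, so k_gold = (0.2·2.9/0.077)^(1/0.8) ≈ 12.4788.
y_gold = 2.9·12.4788^0.2 ≈ 4.8043; c_gold = (1−0.2)·y_gold ≈ 3.8435.

(a) s_gold = 0.20; (b) c_gold ≈ 3.84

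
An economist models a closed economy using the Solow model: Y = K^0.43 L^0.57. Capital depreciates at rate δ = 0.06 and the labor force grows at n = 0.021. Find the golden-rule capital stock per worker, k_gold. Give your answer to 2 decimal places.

k_gold ≈ 18.70

The effective depreciation rate is n + δ = 0.021 + 0.06 = 0.081.
Maximizing c = f(k) − (n+δ)·k gives f'(k) = n+δ, i.e. 0.43·k^(0.43−1) = 0.081, so k_gold = (0.43/0.081)^(1/0.57) ≈ 18.7025.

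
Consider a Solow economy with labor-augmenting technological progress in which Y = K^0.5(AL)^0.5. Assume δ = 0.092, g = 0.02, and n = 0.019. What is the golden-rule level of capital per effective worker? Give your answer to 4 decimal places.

n + g + δ = 0.019 + 0.02 + 0.092 = 0.131.
Maximizing c = f(k) − (n+g+δ)·k gives f'(k) = n+g+δ, i.e. 0.5·k^(0.5−1) = 0.131, so k_gold = (0.5/0.131)^(1/0.5) ≈ 14.5679.

k_gold ≈ 14.5679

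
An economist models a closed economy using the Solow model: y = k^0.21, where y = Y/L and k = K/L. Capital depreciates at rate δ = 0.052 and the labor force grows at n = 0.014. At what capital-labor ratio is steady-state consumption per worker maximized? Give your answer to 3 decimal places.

k_gold ≈ 4.328

n + δ = 0.014 + 0.052 = 0.066.
Maximizing c = f(k) − (n+δ)·k gives f'(k) = n+δ, i.e. 0.21·k^(0.21−1) = 0.066, so k_gold = (0.21/0.066)^(1/0.79) ≈ 4.3281.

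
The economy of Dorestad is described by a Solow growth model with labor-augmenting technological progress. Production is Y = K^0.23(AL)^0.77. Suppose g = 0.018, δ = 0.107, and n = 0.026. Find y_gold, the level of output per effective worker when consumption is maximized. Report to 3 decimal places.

n + g + δ = 0.026 + 0.018 + 0.107 = 0.151.
At the golden rule the marginal product of capital equals n+g+δ: 0.23·k^(0.23−1) = 0.151. Solving, k_gold = (0.23/0.151)^(1/0.77) ≈ 1.7272.
Output: y_gold = k_gold^0.23 = 1.7272^0.23 ≈ 1.1339.

y_gold ≈ 1.134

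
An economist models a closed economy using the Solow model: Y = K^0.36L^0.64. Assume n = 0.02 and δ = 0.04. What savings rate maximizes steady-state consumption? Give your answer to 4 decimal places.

s_gold = 0.3600

Break-even investment rate: n + δ = 0.02 + 0.04 = 0.06.
At the golden rule MPK = n+δ, and in any Cobb-Douglas steady state s = (n+δ)·k/y = MPK·k/y = capital's share 0.36.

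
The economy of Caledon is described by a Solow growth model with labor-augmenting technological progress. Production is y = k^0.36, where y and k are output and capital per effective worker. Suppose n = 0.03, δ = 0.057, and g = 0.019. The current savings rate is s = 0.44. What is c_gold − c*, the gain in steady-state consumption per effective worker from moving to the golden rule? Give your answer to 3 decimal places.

Δc ≈ 0.026

Break-even investment rate: n + g + δ = 0.03 + 0.019 + 0.057 = 0.106.
Current steady state (s = 0.44): k* = (0.44/0.106)^(1/0.64) ≈ 9.2439, y* = 9.2439^0.36 ≈ 2.2269, c* = (1−0.44)·2.2269 ≈ 1.2471.
Maximizing c = f(k) − (n+g+δ)·k gives f'(k) = n+g+δ, i.e. 0.36·k^(0.36−1) = 0.106, so k_gold = (0.36/0.106)^(1/0.64) ≈ 6.7559.
y_gold = 6.7559^0.36 ≈ 1.9892, c_gold = y_gold − 0.106·k_gold ≈ 1.2731.
Gain: Δc = 1.2731 − 1.2471 ≈ 0.0260.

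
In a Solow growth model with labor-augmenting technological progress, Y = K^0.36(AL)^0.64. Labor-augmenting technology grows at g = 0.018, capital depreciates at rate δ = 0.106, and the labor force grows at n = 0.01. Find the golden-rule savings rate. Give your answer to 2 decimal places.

s_gold = 0.36

n + g + δ = 0.01 + 0.018 + 0.106 = 0.134.
At the golden rule MPK = n+g+δ, and in any Cobb-Douglas steady state s = (n+g+δ)·k/y = MPK·k/y = capital's share 0.36.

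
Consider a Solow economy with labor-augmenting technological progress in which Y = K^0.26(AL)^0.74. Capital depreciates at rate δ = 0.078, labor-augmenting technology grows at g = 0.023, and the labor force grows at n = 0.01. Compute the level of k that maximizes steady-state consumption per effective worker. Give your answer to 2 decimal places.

k_gold ≈ 3.16

n + g + δ = 0.01 + 0.023 + 0.078 = 0.111.
Golden rule sets MPK = n+g+δ: 0.26·k^(0.26−1) = 0.111, so k_gold = (0.26/0.111)^(1/0.74) ≈ 3.1588.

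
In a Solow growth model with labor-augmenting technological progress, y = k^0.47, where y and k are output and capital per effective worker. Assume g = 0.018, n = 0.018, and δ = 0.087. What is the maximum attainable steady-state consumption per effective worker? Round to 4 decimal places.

The effective depreciation rate is n + g + δ = 0.018 + 0.018 + 0.087 = 0.123.
Golden rule sets MPK = n+g+δ: 0.47·k^(0.47−1) = 0.123, so k_gold = (0.47/0.123)^(1/0.53) ≈ 12.5452.
y_gold = 12.5452^0.47 ≈ 3.2831.
c_gold = y_gold − (n+g+δ)·k_gold = 3.2831 − 0.123·12.5452 ≈ 1.7400.

c_gold ≈ 1.7400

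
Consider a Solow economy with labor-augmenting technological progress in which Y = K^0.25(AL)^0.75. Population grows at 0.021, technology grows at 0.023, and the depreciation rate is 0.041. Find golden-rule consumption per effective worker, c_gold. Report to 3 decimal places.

c_gold ≈ 1.075

The effective depreciation rate is n + g + δ = 0.021 + 0.023 + 0.041 = 0.085.
Golden rule sets MPK = n+g+δ: 0.25·k^(0.25−1) = 0.085, so k_gold = (0.25/0.085)^(1/0.75) ≈ 4.2140.
y_gold = 4.2140^0.25 ≈ 1.4328.
c_gold = y_gold − (n+g+δ)·k_gold = 1.4328 − 0.085·4.2140 ≈ 1.0746.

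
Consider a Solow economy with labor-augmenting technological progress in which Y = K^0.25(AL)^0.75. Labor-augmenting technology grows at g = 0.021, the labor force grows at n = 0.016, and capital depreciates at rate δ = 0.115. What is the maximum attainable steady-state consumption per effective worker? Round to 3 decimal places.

c_gold ≈ 0.885

Break-even investment rate: n + g + δ = 0.016 + 0.021 + 0.115 = 0.152.
Setting f'(k) = n+g+δ gives 0.25·k^(0.25−1) = 0.152, hence k_gold = (0.25/0.152)^(1/0.75) ≈ 1.9415.
y_gold = 1.9415^0.25 ≈ 1.1804.
c_gold = y_gold − (n+g+δ)·k_gold = 1.1804 − 0.152·1.9415 ≈ 0.8853.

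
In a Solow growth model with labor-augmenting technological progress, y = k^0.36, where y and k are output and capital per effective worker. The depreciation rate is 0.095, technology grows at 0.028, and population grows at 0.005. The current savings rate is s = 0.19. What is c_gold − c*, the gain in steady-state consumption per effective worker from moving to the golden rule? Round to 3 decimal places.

Δc ≈ 0.133

n + g + δ = 0.005 + 0.028 + 0.095 = 0.128.
Current steady state (s = 0.19): k* = (0.19/0.128)^(1/0.64) ≈ 1.8537, y* = 1.8537^0.36 ≈ 1.2488, c* = (1−0.19)·1.2488 ≈ 1.0115.
At the golden rule the marginal product of capital equals n+g+δ: 0.36·k^(0.36−1) = 0.128. Solving, k_gold = (0.36/0.128)^(1/0.64) ≈ 5.0316.
y_gold = 5.0316^0.36 ≈ 1.7890, c_gold = y_gold − 0.128·k_gold ≈ 1.1450.
Gain: Δc = 1.1450 − 1.0115 ≈ 0.1334.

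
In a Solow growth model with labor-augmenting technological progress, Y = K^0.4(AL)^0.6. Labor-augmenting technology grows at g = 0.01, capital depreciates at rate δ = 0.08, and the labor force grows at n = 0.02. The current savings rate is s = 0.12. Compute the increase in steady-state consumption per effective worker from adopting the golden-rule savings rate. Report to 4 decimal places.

The effective depreciation rate is n + g + δ = 0.02 + 0.01 + 0.08 = 0.11.
Current steady state (s = 0.12): k* = (0.12/0.11)^(1/0.6) ≈ 1.1561, y* = 1.1561^0.4 ≈ 1.0597, c* = (1−0.12)·1.0597 ≈ 0.9326.
Golden rule sets MPK = n+g+δ: 0.4·k^(0.4−1) = 0.11, so k_gold = (0.4/0.11)^(1/0.6) ≈ 8.5990.
y_gold = 8.5990^0.4 ≈ 2.3647, c_gold = y_gold − 0.11·k_gold ≈ 1.4188.
Gain: Δc = 1.4188 − 0.9326 ≈ 0.4863.

Δc ≈ 0.4863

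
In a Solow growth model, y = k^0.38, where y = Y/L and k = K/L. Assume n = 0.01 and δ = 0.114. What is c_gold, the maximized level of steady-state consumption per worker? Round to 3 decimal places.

The effective depreciation rate is n + δ = 0.01 + 0.114 = 0.124.
Setting f'(k) = n+δ gives 0.38·k^(0.38−1) = 0.124, hence k_gold = (0.38/0.124)^(1/0.62) ≈ 6.0877.
y_gold = 6.0877^0.38 ≈ 1.9865.
c_gold = y_gold − (n+δ)·k_gold = 1.9865 − 0.124·6.0877 ≈ 1.2316.

c_gold ≈ 1.232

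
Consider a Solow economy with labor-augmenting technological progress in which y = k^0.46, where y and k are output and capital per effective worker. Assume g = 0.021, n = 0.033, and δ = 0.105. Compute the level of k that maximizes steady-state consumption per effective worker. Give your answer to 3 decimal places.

Break-even investment rate: n + g + δ = 0.033 + 0.021 + 0.105 = 0.159.
Maximizing c = f(k) − (n+g+δ)·k gives f'(k) = n+g+δ, i.e. 0.46·k^(0.46−1) = 0.159, so k_gold = (0.46/0.159)^(1/0.54) ≈ 7.1511.

k_gold ≈ 7.151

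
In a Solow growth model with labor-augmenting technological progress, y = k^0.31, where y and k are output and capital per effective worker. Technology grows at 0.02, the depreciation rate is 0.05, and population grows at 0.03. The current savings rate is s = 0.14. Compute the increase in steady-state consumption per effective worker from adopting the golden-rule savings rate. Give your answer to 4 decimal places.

Capital per effective worker breaks even when investment replaces (n + g + δ)·k; here n + g + δ = 0.1.
Current steady state (s = 0.14): k* = (0.14/0.1)^(1/0.69) ≈ 1.6285, y* = 1.6285^0.31 ≈ 1.1632, c* = (1−0.14)·1.1632 ≈ 1.0003.
Setting f'(k) = n+g+δ gives 0.31·k^(0.31−1) = 0.1, hence k_gold = (0.31/0.1)^(1/0.69) ≈ 5.1537.
y_gold = 5.1537^0.31 ≈ 1.6625, c_gold = y_gold − 0.1·k_gold ≈ 1.1471.
Gain: Δc = 1.1471 − 1.0003 ≈ 0.1468.

Δc ≈ 0.1468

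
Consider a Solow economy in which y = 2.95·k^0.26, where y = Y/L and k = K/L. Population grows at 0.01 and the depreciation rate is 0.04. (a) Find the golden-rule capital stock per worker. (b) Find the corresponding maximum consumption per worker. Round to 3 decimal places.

(a) k_gold ≈ 40.037; (b) c_gold ≈ 5.698

Capital per worker breaks even when investment replaces (n + δ)·k; here n + δ = 0.05.
At the golden rule the marginal product of capital equals n+δ: 0.26·2.95·k^(0.26−1) = 0.05. Solving, k_gold = (0.26·2.95/0.05)^(1/0.74) ≈ 40.0375.
y_gold = 2.95·40.0375^0.26 ≈ 7.6995; c_gold = y_gold − 0.05·k_gold ≈ 5.6976.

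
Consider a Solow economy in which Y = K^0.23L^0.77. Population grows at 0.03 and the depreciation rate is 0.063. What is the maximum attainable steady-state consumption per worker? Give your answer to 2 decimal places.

The effective depreciation rate is n + δ = 0.03 + 0.063 = 0.093.
Golden rule sets MPK = n+δ: 0.23·k^(0.23−1) = 0.093, so k_gold = (0.23/0.093)^(1/0.77) ≈ 3.2412.
y_gold = 3.2412^0.23 ≈ 1.3106.
c_gold = y_gold − (n+δ)·k_gold = 1.3106 − 0.093·3.2412 ≈ 1.0091.

c_gold ≈ 1.01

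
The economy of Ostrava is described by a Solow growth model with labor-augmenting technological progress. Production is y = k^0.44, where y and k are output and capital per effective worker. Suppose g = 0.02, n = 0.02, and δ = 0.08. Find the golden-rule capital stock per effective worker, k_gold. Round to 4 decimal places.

Break-even investment rate: n + g + δ = 0.02 + 0.02 + 0.08 = 0.12.
Maximizing c = f(k) − (n+g+δ)·k gives f'(k) = n+g+δ, i.e. 0.44·k^(0.44−1) = 0.12, so k_gold = (0.44/0.12)^(1/0.56) ≈ 10.1772.

k_gold ≈ 10.1772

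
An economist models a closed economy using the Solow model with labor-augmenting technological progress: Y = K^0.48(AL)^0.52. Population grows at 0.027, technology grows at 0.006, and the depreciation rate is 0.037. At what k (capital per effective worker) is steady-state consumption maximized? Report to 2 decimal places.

Capital per effective worker breaks even when investment replaces (n + g + δ)·k; here n + g + δ = 0.07.
At the golden rule the marginal product of capital equals n+g+δ: 0.48·k^(0.48−1) = 0.07. Solving, k_gold = (0.48/0.07)^(1/0.52) ≈ 40.5478.

k_gold ≈ 40.55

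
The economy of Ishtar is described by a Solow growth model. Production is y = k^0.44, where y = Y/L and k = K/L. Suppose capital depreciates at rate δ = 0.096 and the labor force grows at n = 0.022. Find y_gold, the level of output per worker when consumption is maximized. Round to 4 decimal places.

y_gold ≈ 2.8125

Break-even investment rate: n + δ = 0.022 + 0.096 = 0.118.
Setting f'(k) = n+δ gives 0.44·k^(0.44−1) = 0.118, hence k_gold = (0.44/0.118)^(1/0.56) ≈ 10.4873.
Output: y_gold = k_gold^0.44 = 10.4873^0.44 ≈ 2.8125.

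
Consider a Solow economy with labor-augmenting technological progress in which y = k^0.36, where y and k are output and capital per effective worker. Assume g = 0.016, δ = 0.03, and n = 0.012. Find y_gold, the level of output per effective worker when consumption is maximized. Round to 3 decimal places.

Capital per effective worker breaks even when investment replaces (n + g + δ)·k; here n + g + δ = 0.058.
Maximizing c = f(k) − (n+g+δ)·k gives f'(k) = n+g+δ, i.e. 0.36·k^(0.36−1) = 0.058, so k_gold = (0.36/0.058)^(1/0.64) ≈ 17.3327.
Output: y_gold = k_gold^0.36 = 17.3327^0.36 ≈ 2.7925.

y_gold ≈ 2.792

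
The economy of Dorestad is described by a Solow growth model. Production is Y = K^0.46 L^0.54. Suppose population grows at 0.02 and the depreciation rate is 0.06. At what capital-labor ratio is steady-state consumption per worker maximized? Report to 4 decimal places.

The effective depreciation rate is n + δ = 0.02 + 0.06 = 0.08.
Setting f'(k) = n+δ gives 0.46·k^(0.46−1) = 0.08, hence k_gold = (0.46/0.08)^(1/0.54) ≈ 25.5148.

k_gold ≈ 25.5148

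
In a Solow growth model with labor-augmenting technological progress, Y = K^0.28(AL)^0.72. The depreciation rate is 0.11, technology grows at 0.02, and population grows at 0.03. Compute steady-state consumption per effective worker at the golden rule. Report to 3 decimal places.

n + g + δ = 0.03 + 0.02 + 0.11 = 0.16.
Golden rule sets MPK = n+g+δ: 0.28·k^(0.28−1) = 0.16, so k_gold = (0.28/0.16)^(1/0.72) ≈ 2.1755.
y_gold = 2.1755^0.28 ≈ 1.2431.
c_gold = y_gold − (n+g+δ)·k_gold = 1.2431 − 0.16·2.1755 ≈ 0.8950.

c_gold ≈ 0.895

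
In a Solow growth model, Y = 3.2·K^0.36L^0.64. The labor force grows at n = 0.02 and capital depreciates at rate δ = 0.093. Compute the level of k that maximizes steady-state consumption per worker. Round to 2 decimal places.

n + δ = 0.02 + 0.093 = 0.113.
Maximizing c = f(k) − (n+δ)·k gives f'(k) = n+δ, i.e. 0.36·3.2·k^(0.36−1) = 0.113, so k_gold = (0.36·3.2/0.113)^(1/0.64) ≈ 37.6344.

k_gold ≈ 37.63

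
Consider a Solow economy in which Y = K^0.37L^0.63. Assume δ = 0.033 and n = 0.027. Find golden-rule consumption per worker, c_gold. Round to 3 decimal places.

c_gold ≈ 1.834

The effective depreciation rate is n + δ = 0.027 + 0.033 = 0.06.
Golden rule sets MPK = n+δ: 0.37·k^(0.37−1) = 0.06, so k_gold = (0.37/0.06)^(1/0.63) ≈ 17.9493.
y_gold = 17.9493^0.37 ≈ 2.9107.
c_gold = y_gold − (n+δ)·k_gold = 2.9107 − 0.06·17.9493 ≈ 1.8337.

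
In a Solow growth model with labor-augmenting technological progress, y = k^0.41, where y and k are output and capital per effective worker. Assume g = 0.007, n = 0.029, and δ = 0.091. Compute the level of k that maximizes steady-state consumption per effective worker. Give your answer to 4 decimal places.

k_gold ≈ 7.2892

The effective depreciation rate is n + g + δ = 0.029 + 0.007 + 0.091 = 0.127.
Maximizing c = f(k) − (n+g+δ)·k gives f'(k) = n+g+δ, i.e. 0.41·k^(0.41−1) = 0.127, so k_gold = (0.41/0.127)^(1/0.59) ≈ 7.2892.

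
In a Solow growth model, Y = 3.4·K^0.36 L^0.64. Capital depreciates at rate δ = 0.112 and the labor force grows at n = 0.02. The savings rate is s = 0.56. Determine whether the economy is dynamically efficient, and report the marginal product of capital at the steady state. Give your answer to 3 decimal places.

dynamically inefficient; MPK ≈ 0.085

Capital per worker breaks even when investment replaces (n + δ)·k; here n + δ = 0.132.
Steady-state k*: s·A·k^0.36 = 0.132·k gives k* = (0.56·3.4/0.132)^(1/0.64) ≈ 64.7266.
MPK = 0.36·3.4·64.7266^(-0.64) ≈ 0.0849.
MPK < n+δ = 0.132, so the economy is dynamically inefficient (over-saving).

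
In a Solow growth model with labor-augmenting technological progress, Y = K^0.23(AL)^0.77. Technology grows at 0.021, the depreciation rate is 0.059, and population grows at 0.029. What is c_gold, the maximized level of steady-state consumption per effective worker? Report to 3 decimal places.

Capital per effective worker breaks even when investment replaces (n + g + δ)·k; here n + g + δ = 0.109.
Setting f'(k) = n+g+δ gives 0.23·k^(0.23−1) = 0.109, hence k_gold = (0.23/0.109)^(1/0.77) ≈ 2.6374.
y_gold = 2.6374^0.23 ≈ 1.2499.
c_gold = y_gold − (n+g+δ)·k_gold = 1.2499 − 0.109·2.6374 ≈ 0.9624.

c_gold ≈ 0.962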